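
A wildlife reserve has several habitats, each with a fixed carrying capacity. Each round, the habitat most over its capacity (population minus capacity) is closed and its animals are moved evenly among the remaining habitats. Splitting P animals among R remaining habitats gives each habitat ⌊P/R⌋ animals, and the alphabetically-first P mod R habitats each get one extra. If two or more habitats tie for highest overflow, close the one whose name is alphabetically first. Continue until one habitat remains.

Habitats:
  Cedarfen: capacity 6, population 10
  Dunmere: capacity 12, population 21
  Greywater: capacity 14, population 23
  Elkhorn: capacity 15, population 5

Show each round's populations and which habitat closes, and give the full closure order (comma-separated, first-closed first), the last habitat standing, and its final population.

Round 1: Cedarfen=10 Dunmere=21 Elkhorn=5 Greywater=23 → close Dunmere (overflow 9)
  21÷3 = 7 each, +1 to first 0
Round 2: Cedarfen=17 Elkhorn=12 Greywater=30 → close Greywater (overflow 16)
  30÷2 = 15 each, +1 to first 0
Round 3: Cedarfen=32 Elkhorn=27 → close Cedarfen (overflow 26)
  32÷1 = 32 each, +1 to first 0

Closure order: Dunmere, Greywater, Cedarfen
Last habitat: Elkhorn with 59 animals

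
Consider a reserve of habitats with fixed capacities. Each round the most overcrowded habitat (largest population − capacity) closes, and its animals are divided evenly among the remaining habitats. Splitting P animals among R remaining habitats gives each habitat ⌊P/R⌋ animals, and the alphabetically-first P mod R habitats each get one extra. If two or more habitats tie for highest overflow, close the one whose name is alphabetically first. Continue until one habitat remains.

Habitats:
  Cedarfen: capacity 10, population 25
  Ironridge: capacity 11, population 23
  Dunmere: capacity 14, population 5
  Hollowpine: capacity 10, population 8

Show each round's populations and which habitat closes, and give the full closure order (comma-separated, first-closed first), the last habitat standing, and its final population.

Round 1: Cedarfen=25 Dunmere=5 Hollowpine=8 Ironridge=23 → close Cedarfen (overflow 15)
  25÷3 = 8 each, +1 to first 1
Round 2: Dunmere=14 Hollowpine=16 Ironridge=31 → close Ironridge (overflow 20)
  31÷2 = 15 each, +1 to first 1
Round 3: Dunmere=30 Hollowpine=31 → close Hollowpine (overflow 21)
  31÷1 = 31 each, +1 to first 0

Closure order: Cedarfen, Ironridge, Hollowpine
Last habitat: Dunmere with 61 animals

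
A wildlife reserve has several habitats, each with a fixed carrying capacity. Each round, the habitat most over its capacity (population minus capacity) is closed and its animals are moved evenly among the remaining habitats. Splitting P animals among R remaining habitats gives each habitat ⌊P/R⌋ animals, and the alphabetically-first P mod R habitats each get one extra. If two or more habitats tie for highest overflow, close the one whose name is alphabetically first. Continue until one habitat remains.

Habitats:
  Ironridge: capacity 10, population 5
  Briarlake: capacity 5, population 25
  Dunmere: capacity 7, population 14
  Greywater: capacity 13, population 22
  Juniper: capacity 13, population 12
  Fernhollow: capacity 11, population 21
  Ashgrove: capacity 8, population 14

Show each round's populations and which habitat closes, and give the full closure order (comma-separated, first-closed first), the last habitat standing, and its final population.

Closure order: Briarlake, Fernhollow, Greywater, Ashgrove, Dunmere, Juniper
Last habitat: Ironridge with 113 animals

Round 1: Ashgrove=14 Briarlake=25 Dunmere=14 Fernhollow=21 Greywater=22 Ironridge=5 Juniper=12 → close Briarlake (overflow 20)
  25÷6 = 4 each, +1 to first 1
Round 2: Ashgrove=19 Dunmere=18 Fernhollow=25 Greywater=26 Ironridge=9 Juniper=16 → close Fernhollow (overflow 14)
  25÷5 = 5 each, +1 to first 0
Round 3: Ashgrove=24 Dunmere=23 Greywater=31 Ironridge=14 Juniper=21 → close Greywater (overflow 18)
  31÷4 = 7 each, +1 to first 3
Round 4: Ashgrove=32 Dunmere=31 Ironridge=22 Juniper=28 → close Ashgrove (overflow 24)
  32÷3 = 10 each, +1 to first 2
Round 5: Dunmere=42 Ironridge=33 Juniper=38 → close Dunmere (overflow 35)
  42÷2 = 21 each, +1 to first 0
Round 6: Ironridge=54 Juniper=59 → close Juniper (overflow 46)
  59÷1 = 59 each, +1 to first 0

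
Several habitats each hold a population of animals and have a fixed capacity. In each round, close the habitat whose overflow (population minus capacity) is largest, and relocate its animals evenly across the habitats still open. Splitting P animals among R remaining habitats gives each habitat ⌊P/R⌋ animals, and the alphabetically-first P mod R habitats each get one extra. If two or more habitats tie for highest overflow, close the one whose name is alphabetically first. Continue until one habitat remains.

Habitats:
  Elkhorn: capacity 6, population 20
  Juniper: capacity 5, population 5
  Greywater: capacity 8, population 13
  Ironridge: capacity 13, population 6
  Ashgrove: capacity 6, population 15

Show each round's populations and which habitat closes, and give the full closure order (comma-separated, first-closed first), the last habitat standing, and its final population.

Round 1: Ashgrove=15 Elkhorn=20 Greywater=13 Ironridge=6 Juniper=5 → close Elkhorn (overflow 14)
  20÷4 = 5 each, +1 to first 0
Round 2: Ashgrove=20 Greywater=18 Ironridge=11 Juniper=10 → close Ashgrove (overflow 14)
  20÷3 = 6 each, +1 to first 2
Round 3: Greywater=25 Ironridge=18 Juniper=16 → close Greywater (overflow 17)
  25÷2 = 12 each, +1 to first 1
Round 4: Ironridge=31 Juniper=28 → close Juniper (overflow 23)
  28÷1 = 28 each, +1 to first 0

Closure order: Elkhorn, Ashgrove, Greywater, Juniper
Last habitat: Ironridge with 59 animals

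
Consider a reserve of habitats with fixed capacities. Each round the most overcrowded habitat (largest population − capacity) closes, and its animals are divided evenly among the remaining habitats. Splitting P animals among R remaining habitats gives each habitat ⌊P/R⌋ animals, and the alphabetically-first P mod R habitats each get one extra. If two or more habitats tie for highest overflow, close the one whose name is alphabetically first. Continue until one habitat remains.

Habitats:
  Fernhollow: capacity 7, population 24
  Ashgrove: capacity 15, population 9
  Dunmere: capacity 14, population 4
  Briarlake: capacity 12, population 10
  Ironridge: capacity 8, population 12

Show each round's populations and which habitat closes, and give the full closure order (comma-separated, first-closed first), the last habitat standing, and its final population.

Closure order: Fernhollow, Ironridge, Briarlake, Ashgrove
Last habitat: Dunmere with 59 animals

Round 1: Ashgrove=9 Briarlake=10 Dunmere=4 Fernhollow=24 Ironridge=12 → close Fernhollow (overflow 17)
  24÷4 = 6 each, +1 to first 0
Round 2: Ashgrove=15 Briarlake=16 Dunmere=10 Ironridge=18 → close Ironridge (overflow 10)
  18÷3 = 6 each, +1 to first 0
Round 3: Ashgrove=21 Briarlake=22 Dunmere=16 → close Briarlake (overflow 10)
  22÷2 = 11 each, +1 to first 0
Round 4: Ashgrove=32 Dunmere=27 → close Ashgrove (overflow 17)
  32÷1 = 32 each, +1 to first 0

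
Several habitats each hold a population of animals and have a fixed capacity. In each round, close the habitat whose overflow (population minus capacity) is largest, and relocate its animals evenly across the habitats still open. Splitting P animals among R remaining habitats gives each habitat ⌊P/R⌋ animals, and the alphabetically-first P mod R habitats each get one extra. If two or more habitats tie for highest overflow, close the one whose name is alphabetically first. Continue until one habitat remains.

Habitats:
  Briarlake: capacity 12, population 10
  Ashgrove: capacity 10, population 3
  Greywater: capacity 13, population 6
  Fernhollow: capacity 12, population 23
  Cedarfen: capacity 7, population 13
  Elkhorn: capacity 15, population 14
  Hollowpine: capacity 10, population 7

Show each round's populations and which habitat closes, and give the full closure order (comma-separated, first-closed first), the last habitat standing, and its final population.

Round 1: Ashgrove=3 Briarlake=10 Cedarfen=13 Elkhorn=14 Fernhollow=23 Greywater=6 Hollowpine=7 → close Fernhollow (overflow 11)
  23÷6 = 3 each, +1 to first 5
Round 2: Ashgrove=7 Briarlake=14 Cedarfen=17 Elkhorn=18 Greywater=10 Hollowpine=10 → close Cedarfen (overflow 10)
  17÷5 = 3 each, +1 to first 2
Round 3: Ashgrove=11 Briarlake=18 Elkhorn=21 Greywater=13 Hollowpine=13 → close Briarlake (overflow 6)
  18÷4 = 4 each, +1 to first 2
Round 4: Ashgrove=16 Elkhorn=26 Greywater=17 Hollowpine=17 → close Elkhorn (overflow 11)
  26÷3 = 8 each, +1 to first 2
Round 5: Ashgrove=25 Greywater=26 Hollowpine=25 → close Ashgrove (overflow 15)
  25÷2 = 12 each, +1 to first 1
Round 6: Greywater=39 Hollowpine=37 → close Hollowpine (overflow 27)
  37÷1 = 37 each, +1 to first 0

Closure order: Fernhollow, Cedarfen, Briarlake, Elkhorn, Ashgrove, Hollowpine
Last habitat: Greywater with 76 animals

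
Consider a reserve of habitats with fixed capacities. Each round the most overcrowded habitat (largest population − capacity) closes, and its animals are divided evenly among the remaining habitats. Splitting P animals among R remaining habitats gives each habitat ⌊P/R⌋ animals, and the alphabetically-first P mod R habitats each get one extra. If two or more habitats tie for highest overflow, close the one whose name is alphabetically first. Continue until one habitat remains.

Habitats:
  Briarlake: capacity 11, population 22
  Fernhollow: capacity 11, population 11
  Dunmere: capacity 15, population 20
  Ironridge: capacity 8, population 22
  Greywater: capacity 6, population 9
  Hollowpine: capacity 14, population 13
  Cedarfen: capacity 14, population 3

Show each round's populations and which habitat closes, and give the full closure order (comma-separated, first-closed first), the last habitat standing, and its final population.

Closure order: Ironridge, Briarlake, Dunmere, Greywater, Fernhollow, Hollowpine
Last habitat: Cedarfen with 100 animals

Round 1: Briarlake=22 Cedarfen=3 Dunmere=20 Fernhollow=11 Greywater=9 Hollowpine=13 Ironridge=22 → close Ironridge (overflow 14)
  22÷6 = 3 each, +1 to first 4
Round 2: Briarlake=26 Cedarfen=7 Dunmere=24 Fernhollow=15 Greywater=12 Hollowpine=16 → close Briarlake (overflow 15)
  26÷5 = 5 each, +1 to first 1
Round 3: Cedarfen=13 Dunmere=29 Fernhollow=20 Greywater=17 Hollowpine=21 → close Dunmere (overflow 14)
  29÷4 = 7 each, +1 to first 1
Round 4: Cedarfen=21 Fernhollow=27 Greywater=24 Hollowpine=28 → close Greywater (overflow 18)
  24÷3 = 8 each, +1 to first 0
Round 5: Cedarfen=29 Fernhollow=35 Hollowpine=36 → close Fernhollow (overflow 24)
  35÷2 = 17 each, +1 to first 1
Round 6: Cedarfen=47 Hollowpine=53 → close Hollowpine (overflow 39)
  53÷1 = 53 each, +1 to first 0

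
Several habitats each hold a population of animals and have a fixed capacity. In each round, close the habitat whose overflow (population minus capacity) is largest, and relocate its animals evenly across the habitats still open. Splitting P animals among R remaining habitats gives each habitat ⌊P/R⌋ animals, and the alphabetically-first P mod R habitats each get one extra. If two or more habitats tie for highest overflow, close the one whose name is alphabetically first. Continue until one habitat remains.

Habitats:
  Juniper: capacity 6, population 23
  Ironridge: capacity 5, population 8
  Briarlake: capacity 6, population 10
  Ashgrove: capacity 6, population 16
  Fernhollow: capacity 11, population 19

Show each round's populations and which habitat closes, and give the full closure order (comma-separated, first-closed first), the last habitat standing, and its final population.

Round 1: Ashgrove=16 Briarlake=10 Fernhollow=19 Ironridge=8 Juniper=23 → close Juniper (overflow 17)
  23÷4 = 5 each, +1 to first 3
Round 2: Ashgrove=22 Briarlake=16 Fernhollow=25 Ironridge=13 → close Ashgrove (overflow 16)
  22÷3 = 7 each, +1 to first 1
Round 3: Briarlake=24 Fernhollow=32 Ironridge=20 → close Fernhollow (overflow 21)
  32÷2 = 16 each, +1 to first 0
Round 4: Briarlake=40 Ironridge=36 → close Briarlake (overflow 34)
  40÷1 = 40 each, +1 to first 0

Closure order: Juniper, Ashgrove, Fernhollow, Briarlake
Last habitat: Ironridge with 76 animals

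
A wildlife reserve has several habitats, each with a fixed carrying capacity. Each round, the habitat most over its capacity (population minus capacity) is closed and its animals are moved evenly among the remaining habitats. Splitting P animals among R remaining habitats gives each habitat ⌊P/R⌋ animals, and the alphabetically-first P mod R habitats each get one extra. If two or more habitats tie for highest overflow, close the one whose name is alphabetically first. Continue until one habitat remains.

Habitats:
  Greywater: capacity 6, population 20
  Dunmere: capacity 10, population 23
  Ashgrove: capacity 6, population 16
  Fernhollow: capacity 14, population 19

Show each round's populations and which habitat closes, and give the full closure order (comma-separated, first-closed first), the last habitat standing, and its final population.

Round 1: Ashgrove=16 Dunmere=23 Fernhollow=19 Greywater=20 → close Greywater (overflow 14)
  20÷3 = 6 each, +1 to first 2
Round 2: Ashgrove=23 Dunmere=30 Fernhollow=25 → close Dunmere (overflow 20)
  30÷2 = 15 each, +1 to first 0
Round 3: Ashgrove=38 Fernhollow=40 → close Ashgrove (overflow 32)
  38÷1 = 38 each, +1 to first 0

Closure order: Greywater, Dunmere, Ashgrove
Last habitat: Fernhollow with 78 animals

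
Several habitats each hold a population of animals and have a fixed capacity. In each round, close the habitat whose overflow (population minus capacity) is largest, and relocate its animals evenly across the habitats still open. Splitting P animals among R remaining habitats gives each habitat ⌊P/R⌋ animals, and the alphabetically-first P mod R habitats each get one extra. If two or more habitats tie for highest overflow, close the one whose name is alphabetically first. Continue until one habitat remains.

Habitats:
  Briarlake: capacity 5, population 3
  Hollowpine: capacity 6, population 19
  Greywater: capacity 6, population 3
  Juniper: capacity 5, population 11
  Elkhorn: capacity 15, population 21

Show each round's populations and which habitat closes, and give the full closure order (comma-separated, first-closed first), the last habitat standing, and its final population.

Closure order: Hollowpine, Elkhorn, Juniper, Briarlake
Last habitat: Greywater with 57 animals

Round 1: Briarlake=3 Elkhorn=21 Greywater=3 Hollowpine=19 Juniper=11 → close Hollowpine (overflow 13)
  19÷4 = 4 each, +1 to first 3
Round 2: Briarlake=8 Elkhorn=26 Greywater=8 Juniper=15 → close Elkhorn (overflow 11)
  26÷3 = 8 each, +1 to first 2
Round 3: Briarlake=17 Greywater=17 Juniper=23 → close Juniper (overflow 18)
  23÷2 = 11 each, +1 to first 1
Round 4: Briarlake=29 Greywater=28 → close Briarlake (overflow 24)
  29÷1 = 29 each, +1 to first 0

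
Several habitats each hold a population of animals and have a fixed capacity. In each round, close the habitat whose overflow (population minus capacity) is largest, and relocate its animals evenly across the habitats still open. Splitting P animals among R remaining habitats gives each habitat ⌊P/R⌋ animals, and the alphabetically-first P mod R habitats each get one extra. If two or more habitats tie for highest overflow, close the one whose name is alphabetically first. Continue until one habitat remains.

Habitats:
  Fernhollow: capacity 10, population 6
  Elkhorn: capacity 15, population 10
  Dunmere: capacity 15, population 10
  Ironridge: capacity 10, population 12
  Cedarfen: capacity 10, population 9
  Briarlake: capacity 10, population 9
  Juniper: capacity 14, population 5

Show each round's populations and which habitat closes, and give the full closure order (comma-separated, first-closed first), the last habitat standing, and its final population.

Closure order: Ironridge, Briarlake, Cedarfen, Dunmere, Elkhorn, Fernhollow
Last habitat: Juniper with 61 animals

Round 1: Briarlake=9 Cedarfen=9 Dunmere=10 Elkhorn=10 Fernhollow=6 Ironridge=12 Juniper=5 → close Ironridge (overflow 2)
  12÷6 = 2 each, +1 to first 0
Round 2: Briarlake=11 Cedarfen=11 Dunmere=12 Elkhorn=12 Fernhollow=8 Juniper=7 → close Briarlake (overflow 1)
  11÷5 = 2 each, +1 to first 1
Round 3: Cedarfen=14 Dunmere=14 Elkhorn=14 Fernhollow=10 Juniper=9 → close Cedarfen (overflow 4)
  14÷4 = 3 each, +1 to first 2
Round 4: Dunmere=18 Elkhorn=18 Fernhollow=13 Juniper=12 → close Dunmere (overflow 3)
  18÷3 = 6 each, +1 to first 0
Round 5: Elkhorn=24 Fernhollow=19 Juniper=18 → close Elkhorn (overflow 9)
  24÷2 = 12 each, +1 to first 0
Round 6: Fernhollow=31 Juniper=30 → close Fernhollow (overflow 21)
  31÷1 = 31 each, +1 to first 0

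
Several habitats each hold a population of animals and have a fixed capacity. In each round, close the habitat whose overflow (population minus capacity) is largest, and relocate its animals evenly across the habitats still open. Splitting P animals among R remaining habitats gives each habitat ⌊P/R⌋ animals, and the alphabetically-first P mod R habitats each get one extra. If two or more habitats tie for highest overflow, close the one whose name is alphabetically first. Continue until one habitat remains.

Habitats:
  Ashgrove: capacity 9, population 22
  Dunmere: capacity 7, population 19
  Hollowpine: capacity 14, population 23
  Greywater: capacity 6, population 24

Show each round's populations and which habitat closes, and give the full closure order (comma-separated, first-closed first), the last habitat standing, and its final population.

Closure order: Greywater, Ashgrove, Dunmere
Last habitat: Hollowpine with 88 animals

Round 1: Ashgrove=22 Dunmere=19 Greywater=24 Hollowpine=23 → close Greywater (overflow 18)
  24÷3 = 8 each, +1 to first 0
Round 2: Ashgrove=30 Dunmere=27 Hollowpine=31 → close Ashgrove (overflow 21)
  30÷2 = 15 each, +1 to first 0
Round 3: Dunmere=42 Hollowpine=46 → close Dunmere (overflow 35)
  42÷1 = 42 each, +1 to first 0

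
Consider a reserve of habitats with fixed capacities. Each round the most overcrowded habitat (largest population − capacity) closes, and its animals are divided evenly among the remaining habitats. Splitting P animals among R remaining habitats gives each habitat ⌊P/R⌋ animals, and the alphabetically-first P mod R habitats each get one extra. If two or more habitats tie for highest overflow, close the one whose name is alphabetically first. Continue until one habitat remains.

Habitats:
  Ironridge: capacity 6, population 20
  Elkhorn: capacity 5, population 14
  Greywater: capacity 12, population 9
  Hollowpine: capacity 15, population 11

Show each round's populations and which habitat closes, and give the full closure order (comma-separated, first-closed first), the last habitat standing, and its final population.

Round 1: Elkhorn=14 Greywater=9 Hollowpine=11 Ironridge=20 → close Ironridge (overflow 14)
  20÷3 = 6 each, +1 to first 2
Round 2: Elkhorn=21 Greywater=16 Hollowpine=17 → close Elkhorn (overflow 16)
  21÷2 = 10 each, +1 to first 1
Round 3: Greywater=27 Hollowpine=27 → close Greywater (overflow 15)
  27÷1 = 27 each, +1 to first 0

Closure order: Ironridge, Elkhorn, Greywater
Last habitat: Hollowpine with 54 animals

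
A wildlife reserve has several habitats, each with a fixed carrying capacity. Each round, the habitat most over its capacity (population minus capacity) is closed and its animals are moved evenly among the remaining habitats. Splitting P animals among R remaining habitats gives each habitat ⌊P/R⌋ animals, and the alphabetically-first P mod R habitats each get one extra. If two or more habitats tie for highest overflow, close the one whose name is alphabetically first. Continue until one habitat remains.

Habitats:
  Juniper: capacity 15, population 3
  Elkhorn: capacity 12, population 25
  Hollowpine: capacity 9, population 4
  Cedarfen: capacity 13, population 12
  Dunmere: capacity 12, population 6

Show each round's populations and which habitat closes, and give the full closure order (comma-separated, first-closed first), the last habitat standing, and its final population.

Closure order: Elkhorn, Cedarfen, Dunmere, Hollowpine
Last habitat: Juniper with 50 animals

Round 1: Cedarfen=12 Dunmere=6 Elkhorn=25 Hollowpine=4 Juniper=3 → close Elkhorn (overflow 13)
  25÷4 = 6 each, +1 to first 1
Round 2: Cedarfen=19 Dunmere=12 Hollowpine=10 Juniper=9 → close Cedarfen (overflow 6)
  19÷3 = 6 each, +1 to first 1
Round 3: Dunmere=19 Hollowpine=16 Juniper=15 → close Dunmere (overflow 7)
  19÷2 = 9 each, +1 to first 1
Round 4: Hollowpine=26 Juniper=24 → close Hollowpine (overflow 17)
  26÷1 = 26 each, +1 to first 0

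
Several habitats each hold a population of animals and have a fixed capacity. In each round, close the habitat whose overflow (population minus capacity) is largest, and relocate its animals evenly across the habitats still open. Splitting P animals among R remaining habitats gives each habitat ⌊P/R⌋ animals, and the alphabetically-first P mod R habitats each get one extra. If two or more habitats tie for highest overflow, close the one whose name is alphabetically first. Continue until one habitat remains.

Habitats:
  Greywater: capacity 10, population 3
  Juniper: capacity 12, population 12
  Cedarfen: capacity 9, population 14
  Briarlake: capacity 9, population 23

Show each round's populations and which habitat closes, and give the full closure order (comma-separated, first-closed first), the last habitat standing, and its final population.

Closure order: Briarlake, Cedarfen, Juniper
Last habitat: Greywater with 52 animals

Round 1: Briarlake=23 Cedarfen=14 Greywater=3 Juniper=12 → close Briarlake (overflow 14)
  23÷3 = 7 each, +1 to first 2
Round 2: Cedarfen=22 Greywater=11 Juniper=19 → close Cedarfen (overflow 13)
  22÷2 = 11 each, +1 to first 0
Round 3: Greywater=22 Juniper=30 → close Juniper (overflow 18)
  30÷1 = 30 each, +1 to first 0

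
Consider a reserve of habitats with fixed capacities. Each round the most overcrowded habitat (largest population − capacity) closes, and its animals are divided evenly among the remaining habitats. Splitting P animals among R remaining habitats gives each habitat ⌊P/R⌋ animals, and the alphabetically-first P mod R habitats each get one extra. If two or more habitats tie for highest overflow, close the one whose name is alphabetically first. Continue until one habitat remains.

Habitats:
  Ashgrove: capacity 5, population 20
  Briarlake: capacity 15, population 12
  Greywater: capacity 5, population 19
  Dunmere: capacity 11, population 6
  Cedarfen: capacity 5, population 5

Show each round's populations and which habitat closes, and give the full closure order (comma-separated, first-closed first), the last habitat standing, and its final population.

Round 1: Ashgrove=20 Briarlake=12 Cedarfen=5 Dunmere=6 Greywater=19 → close Ashgrove (overflow 15)
  20÷4 = 5 each, +1 to first 0
Round 2: Briarlake=17 Cedarfen=10 Dunmere=11 Greywater=24 → close Greywater (overflow 19)
  24÷3 = 8 each, +1 to first 0
Round 3: Briarlake=25 Cedarfen=18 Dunmere=19 → close Cedarfen (overflow 13)
  18÷2 = 9 each, +1 to first 0
Round 4: Briarlake=34 Dunmere=28 → close Briarlake (overflow 19)
  34÷1 = 34 each, +1 to first 0

Closure order: Ashgrove, Greywater, Cedarfen, Briarlake
Last habitat: Dunmere with 62 animals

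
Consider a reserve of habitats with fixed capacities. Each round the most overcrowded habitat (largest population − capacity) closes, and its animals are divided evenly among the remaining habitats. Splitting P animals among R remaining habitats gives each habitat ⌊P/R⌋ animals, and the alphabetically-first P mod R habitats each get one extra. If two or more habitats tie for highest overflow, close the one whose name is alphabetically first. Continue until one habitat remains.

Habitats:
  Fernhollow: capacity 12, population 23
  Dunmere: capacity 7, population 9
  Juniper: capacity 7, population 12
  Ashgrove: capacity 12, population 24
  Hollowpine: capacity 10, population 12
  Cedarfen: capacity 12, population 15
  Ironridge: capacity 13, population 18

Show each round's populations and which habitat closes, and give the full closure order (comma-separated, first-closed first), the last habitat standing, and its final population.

Round 1: Ashgrove=24 Cedarfen=15 Dunmere=9 Fernhollow=23 Hollowpine=12 Ironridge=18 Juniper=12 → close Ashgrove (overflow 12)
  24÷6 = 4 each, +1 to first 0
Round 2: Cedarfen=19 Dunmere=13 Fernhollow=27 Hollowpine=16 Ironridge=22 Juniper=16 → close Fernhollow (overflow 15)
  27÷5 = 5 each, +1 to first 2
Round 3: Cedarfen=25 Dunmere=19 Hollowpine=21 Ironridge=27 Juniper=21 → close Ironridge (overflow 14)
  27÷4 = 6 each, +1 to first 3
Round 4: Cedarfen=32 Dunmere=26 Hollowpine=28 Juniper=27 → close Cedarfen (overflow 20)
  32÷3 = 10 each, +1 to first 2
Round 5: Dunmere=37 Hollowpine=39 Juniper=37 → close Dunmere (overflow 30)
  37÷2 = 18 each, +1 to first 1
Round 6: Hollowpine=58 Juniper=55 → close Hollowpine (overflow 48)
  58÷1 = 58 each, +1 to first 0

Closure order: Ashgrove, Fernhollow, Ironridge, Cedarfen, Dunmere, Hollowpine
Last habitat: Juniper with 113 animals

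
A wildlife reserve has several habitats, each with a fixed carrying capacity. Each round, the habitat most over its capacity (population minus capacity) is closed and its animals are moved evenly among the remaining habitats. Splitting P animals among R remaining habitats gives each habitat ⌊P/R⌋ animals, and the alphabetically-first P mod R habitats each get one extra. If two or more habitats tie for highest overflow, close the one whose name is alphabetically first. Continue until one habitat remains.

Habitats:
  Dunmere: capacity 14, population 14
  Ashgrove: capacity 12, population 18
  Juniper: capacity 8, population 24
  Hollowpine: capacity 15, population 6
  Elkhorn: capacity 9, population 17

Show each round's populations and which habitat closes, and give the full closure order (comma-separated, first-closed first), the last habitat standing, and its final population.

Closure order: Juniper, Elkhorn, Ashgrove, Dunmere
Last habitat: Hollowpine with 79 animals

Round 1: Ashgrove=18 Dunmere=14 Elkhorn=17 Hollowpine=6 Juniper=24 → close Juniper (overflow 16)
  24÷4 = 6 each, +1 to first 0
Round 2: Ashgrove=24 Dunmere=20 Elkhorn=23 Hollowpine=12 → close Elkhorn (overflow 14)
  23÷3 = 7 each, +1 to first 2
Round 3: Ashgrove=32 Dunmere=28 Hollowpine=19 → close Ashgrove (overflow 20)
  32÷2 = 16 each, +1 to first 0
Round 4: Dunmere=44 Hollowpine=35 → close Dunmere (overflow 30)
  44÷1 = 44 each, +1 to first 0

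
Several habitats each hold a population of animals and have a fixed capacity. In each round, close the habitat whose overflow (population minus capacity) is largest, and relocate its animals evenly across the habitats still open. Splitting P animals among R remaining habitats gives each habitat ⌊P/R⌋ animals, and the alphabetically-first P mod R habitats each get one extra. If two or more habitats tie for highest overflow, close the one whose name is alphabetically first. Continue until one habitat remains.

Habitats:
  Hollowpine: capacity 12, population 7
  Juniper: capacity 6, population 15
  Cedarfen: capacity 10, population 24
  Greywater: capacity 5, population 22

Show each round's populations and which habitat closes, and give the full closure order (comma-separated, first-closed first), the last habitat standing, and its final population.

Round 1: Cedarfen=24 Greywater=22 Hollowpine=7 Juniper=15 → close Greywater (overflow 17)
  22÷3 = 7 each, +1 to first 1
Round 2: Cedarfen=32 Hollowpine=14 Juniper=22 → close Cedarfen (overflow 22)
  32÷2 = 16 each, +1 to first 0
Round 3: Hollowpine=30 Juniper=38 → close Juniper (overflow 32)
  38÷1 = 38 each, +1 to first 0

Closure order: Greywater, Cedarfen, Juniper
Last habitat: Hollowpine with 68 animals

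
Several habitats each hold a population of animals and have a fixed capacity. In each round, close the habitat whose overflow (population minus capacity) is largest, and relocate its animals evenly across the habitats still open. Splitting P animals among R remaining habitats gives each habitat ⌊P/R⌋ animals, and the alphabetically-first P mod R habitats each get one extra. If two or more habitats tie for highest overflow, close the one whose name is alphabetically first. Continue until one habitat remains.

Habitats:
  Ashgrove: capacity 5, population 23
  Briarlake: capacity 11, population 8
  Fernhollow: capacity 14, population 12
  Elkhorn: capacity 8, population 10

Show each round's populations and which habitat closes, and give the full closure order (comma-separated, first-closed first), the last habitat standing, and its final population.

Closure order: Ashgrove, Elkhorn, Briarlake
Last habitat: Fernhollow with 53 animals

Round 1: Ashgrove=23 Briarlake=8 Elkhorn=10 Fernhollow=12 → close Ashgrove (overflow 18)
  23÷3 = 7 each, +1 to first 2
Round 2: Briarlake=16 Elkhorn=18 Fernhollow=19 → close Elkhorn (overflow 10)
  18÷2 = 9 each, +1 to first 0
Round 3: Briarlake=25 Fernhollow=28 → close Briarlake (overflow 14)
  25÷1 = 25 each, +1 to first 0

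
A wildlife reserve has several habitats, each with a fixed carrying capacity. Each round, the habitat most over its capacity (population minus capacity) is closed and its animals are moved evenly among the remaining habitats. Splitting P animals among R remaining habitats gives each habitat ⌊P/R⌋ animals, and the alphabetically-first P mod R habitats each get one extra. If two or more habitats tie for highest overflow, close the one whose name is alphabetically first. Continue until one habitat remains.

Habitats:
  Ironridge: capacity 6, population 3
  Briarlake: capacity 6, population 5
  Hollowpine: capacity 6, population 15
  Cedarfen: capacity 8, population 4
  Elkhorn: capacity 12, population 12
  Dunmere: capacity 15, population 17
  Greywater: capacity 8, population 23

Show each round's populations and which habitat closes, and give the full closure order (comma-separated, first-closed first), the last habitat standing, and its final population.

Round 1: Briarlake=5 Cedarfen=4 Dunmere=17 Elkhorn=12 Greywater=23 Hollowpine=15 Ironridge=3 → close Greywater (overflow 15)
  23÷6 = 3 each, +1 to first 5
Round 2: Briarlake=9 Cedarfen=8 Dunmere=21 Elkhorn=16 Hollowpine=19 Ironridge=6 → close Hollowpine (overflow 13)
  19÷5 = 3 each, +1 to first 4
Round 3: Briarlake=13 Cedarfen=12 Dunmere=25 Elkhorn=20 Ironridge=9 → close Dunmere (overflow 10)
  25÷4 = 6 each, +1 to first 1
Round 4: Briarlake=20 Cedarfen=18 Elkhorn=26 Ironridge=15 → close Briarlake (overflow 14)
  20÷3 = 6 each, +1 to first 2
Round 5: Cedarfen=25 Elkhorn=33 Ironridge=21 → close Elkhorn (overflow 21)
  33÷2 = 16 each, +1 to first 1
Round 6: Cedarfen=42 Ironridge=37 → close Cedarfen (overflow 34)
  42÷1 = 42 each, +1 to first 0

Closure order: Greywater, Hollowpine, Dunmere, Briarlake, Elkhorn, Cedarfen
Last habitat: Ironridge with 79 animals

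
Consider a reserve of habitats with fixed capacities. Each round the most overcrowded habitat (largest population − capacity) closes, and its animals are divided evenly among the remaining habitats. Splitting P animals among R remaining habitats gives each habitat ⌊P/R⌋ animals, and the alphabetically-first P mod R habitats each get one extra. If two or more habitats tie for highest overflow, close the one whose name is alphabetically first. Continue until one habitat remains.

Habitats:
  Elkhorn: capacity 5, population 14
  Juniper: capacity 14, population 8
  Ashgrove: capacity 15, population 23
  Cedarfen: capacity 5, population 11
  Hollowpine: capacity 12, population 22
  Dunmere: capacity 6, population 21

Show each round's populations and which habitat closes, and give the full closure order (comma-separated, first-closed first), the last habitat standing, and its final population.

Closure order: Dunmere, Hollowpine, Ashgrove, Elkhorn, Cedarfen
Last habitat: Juniper with 99 animals

Round 1: Ashgrove=23 Cedarfen=11 Dunmere=21 Elkhorn=14 Hollowpine=22 Juniper=8 → close Dunmere (overflow 15)
  21÷5 = 4 each, +1 to first 1
Round 2: Ashgrove=28 Cedarfen=15 Elkhorn=18 Hollowpine=26 Juniper=12 → close Hollowpine (overflow 14)
  26÷4 = 6 each, +1 to first 2
Round 3: Ashgrove=35 Cedarfen=22 Elkhorn=24 Juniper=18 → close Ashgrove (overflow 20)
  35÷3 = 11 each, +1 to first 2
Round 4: Cedarfen=34 Elkhorn=36 Juniper=29 → close Elkhorn (overflow 31)
  36÷2 = 18 each, +1 to first 0
Round 5: Cedarfen=52 Juniper=47 → close Cedarfen (overflow 47)
  52÷1 = 52 each, +1 to first 0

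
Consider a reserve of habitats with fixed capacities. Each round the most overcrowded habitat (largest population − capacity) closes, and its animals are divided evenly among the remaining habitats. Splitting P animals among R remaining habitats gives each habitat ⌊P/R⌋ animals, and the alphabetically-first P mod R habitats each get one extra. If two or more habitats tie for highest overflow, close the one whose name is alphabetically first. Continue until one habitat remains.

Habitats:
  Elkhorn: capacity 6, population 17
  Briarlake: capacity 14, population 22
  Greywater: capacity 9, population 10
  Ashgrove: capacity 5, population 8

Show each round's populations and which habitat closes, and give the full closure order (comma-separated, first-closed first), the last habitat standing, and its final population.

Round 1: Ashgrove=8 Briarlake=22 Elkhorn=17 Greywater=10 → close Elkhorn (overflow 11)
  17÷3 = 5 each, +1 to first 2
Round 2: Ashgrove=14 Briarlake=28 Greywater=15 → close Briarlake (overflow 14)
  28÷2 = 14 each, +1 to first 0
Round 3: Ashgrove=28 Greywater=29 → close Ashgrove (overflow 23)
  28÷1 = 28 each, +1 to first 0

Closure order: Elkhorn, Briarlake, Ashgrove
Last habitat: Greywater with 57 animals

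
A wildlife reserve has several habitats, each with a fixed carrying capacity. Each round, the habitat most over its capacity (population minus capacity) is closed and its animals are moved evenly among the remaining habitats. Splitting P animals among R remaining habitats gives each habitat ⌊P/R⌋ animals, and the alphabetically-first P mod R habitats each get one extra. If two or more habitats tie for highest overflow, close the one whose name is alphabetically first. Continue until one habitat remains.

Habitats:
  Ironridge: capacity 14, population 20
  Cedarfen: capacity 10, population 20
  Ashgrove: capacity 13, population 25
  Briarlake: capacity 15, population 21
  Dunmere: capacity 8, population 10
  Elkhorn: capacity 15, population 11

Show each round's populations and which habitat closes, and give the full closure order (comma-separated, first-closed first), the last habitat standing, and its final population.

Round 1: Ashgrove=25 Briarlake=21 Cedarfen=20 Dunmere=10 Elkhorn=11 Ironridge=20 → close Ashgrove (overflow 12)
  25÷5 = 5 each, +1 to first 0
Round 2: Briarlake=26 Cedarfen=25 Dunmere=15 Elkhorn=16 Ironridge=25 → close Cedarfen (overflow 15)
  25÷4 = 6 each, +1 to first 1
Round 3: Briarlake=33 Dunmere=21 Elkhorn=22 Ironridge=31 → close Briarlake (overflow 18)
  33÷3 = 11 each, +1 to first 0
Round 4: Dunmere=32 Elkhorn=33 Ironridge=42 → close Ironridge (overflow 28)
  42÷2 = 21 each, +1 to first 0
Round 5: Dunmere=53 Elkhorn=54 → close Dunmere (overflow 45)
  53÷1 = 53 each, +1 to first 0

Closure order: Ashgrove, Cedarfen, Briarlake, Ironridge, Dunmere
Last habitat: Elkhorn with 107 animals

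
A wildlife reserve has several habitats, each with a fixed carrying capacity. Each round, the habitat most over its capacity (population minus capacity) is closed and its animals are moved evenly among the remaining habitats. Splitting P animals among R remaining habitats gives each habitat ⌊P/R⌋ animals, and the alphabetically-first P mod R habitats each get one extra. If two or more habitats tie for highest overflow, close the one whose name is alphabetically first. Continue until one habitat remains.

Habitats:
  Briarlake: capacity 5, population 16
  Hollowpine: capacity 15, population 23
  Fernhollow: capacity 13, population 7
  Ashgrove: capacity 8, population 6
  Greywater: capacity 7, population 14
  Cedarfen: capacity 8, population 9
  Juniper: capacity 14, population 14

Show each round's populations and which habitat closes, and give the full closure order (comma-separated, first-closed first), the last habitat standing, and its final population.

Round 1: Ashgrove=6 Briarlake=16 Cedarfen=9 Fernhollow=7 Greywater=14 Hollowpine=23 Juniper=14 → close Briarlake (overflow 11)
  16÷6 = 2 each, +1 to first 4
Round 2: Ashgrove=9 Cedarfen=12 Fernhollow=10 Greywater=17 Hollowpine=25 Juniper=16 → close Greywater (overflow 10)
  17÷5 = 3 each, +1 to first 2
Round 3: Ashgrove=13 Cedarfen=16 Fernhollow=13 Hollowpine=28 Juniper=19 → close Hollowpine (overflow 13)
  28÷4 = 7 each, +1 to first 0
Round 4: Ashgrove=20 Cedarfen=23 Fernhollow=20 Juniper=26 → close Cedarfen (overflow 15)
  23÷3 = 7 each, +1 to first 2
Round 5: Ashgrove=28 Fernhollow=28 Juniper=33 → close Ashgrove (overflow 20)
  28÷2 = 14 each, +1 to first 0
Round 6: Fernhollow=42 Juniper=47 → close Juniper (overflow 33)
  47÷1 = 47 each, +1 to first 0

Closure order: Briarlake, Greywater, Hollowpine, Cedarfen, Ashgrove, Juniper
Last habitat: Fernhollow with 89 animals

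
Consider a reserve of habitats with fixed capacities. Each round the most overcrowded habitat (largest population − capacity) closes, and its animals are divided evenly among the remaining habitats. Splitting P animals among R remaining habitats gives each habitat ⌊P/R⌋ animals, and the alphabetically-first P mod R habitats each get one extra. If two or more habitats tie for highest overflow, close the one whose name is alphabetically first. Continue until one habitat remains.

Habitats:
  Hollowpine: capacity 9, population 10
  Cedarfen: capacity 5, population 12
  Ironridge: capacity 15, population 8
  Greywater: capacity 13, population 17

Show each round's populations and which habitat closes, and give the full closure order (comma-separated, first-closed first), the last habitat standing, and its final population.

Closure order: Cedarfen, Greywater, Hollowpine
Last habitat: Ironridge with 47 animals

Round 1: Cedarfen=12 Greywater=17 Hollowpine=10 Ironridge=8 → close Cedarfen (overflow 7)
  12÷3 = 4 each, +1 to first 0
Round 2: Greywater=21 Hollowpine=14 Ironridge=12 → close Greywater (overflow 8)
  21÷2 = 10 each, +1 to first 1
Round 3: Hollowpine=25 Ironridge=22 → close Hollowpine (overflow 16)
  25÷1 = 25 each, +1 to first 0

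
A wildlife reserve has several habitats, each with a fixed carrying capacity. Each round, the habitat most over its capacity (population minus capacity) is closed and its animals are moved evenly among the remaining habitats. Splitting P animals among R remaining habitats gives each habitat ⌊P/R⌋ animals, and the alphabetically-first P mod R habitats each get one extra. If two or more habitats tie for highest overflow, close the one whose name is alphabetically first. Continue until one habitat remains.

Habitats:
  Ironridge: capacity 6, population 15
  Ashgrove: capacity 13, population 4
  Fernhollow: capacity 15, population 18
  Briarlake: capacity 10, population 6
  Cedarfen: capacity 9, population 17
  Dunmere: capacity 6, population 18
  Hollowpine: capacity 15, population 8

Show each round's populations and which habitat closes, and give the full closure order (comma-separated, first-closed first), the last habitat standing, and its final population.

Closure order: Dunmere, Ironridge, Cedarfen, Fernhollow, Briarlake, Ashgrove
Last habitat: Hollowpine with 86 animals

Round 1: Ashgrove=4 Briarlake=6 Cedarfen=17 Dunmere=18 Fernhollow=18 Hollowpine=8 Ironridge=15 → close Dunmere (overflow 12)
  18÷6 = 3 each, +1 to first 0
Round 2: Ashgrove=7 Briarlake=9 Cedarfen=20 Fernhollow=21 Hollowpine=11 Ironridge=18 → close Ironridge (overflow 12)
  18÷5 = 3 each, +1 to first 3
Round 3: Ashgrove=11 Briarlake=13 Cedarfen=24 Fernhollow=24 Hollowpine=14 → close Cedarfen (overflow 15)
  24÷4 = 6 each, +1 to first 0
Round 4: Ashgrove=17 Briarlake=19 Fernhollow=30 Hollowpine=20 → close Fernhollow (overflow 15)
  30÷3 = 10 each, +1 to first 0
Round 5: Ashgrove=27 Briarlake=29 Hollowpine=30 → close Briarlake (overflow 19)
  29÷2 = 14 each, +1 to first 1
Round 6: Ashgrove=42 Hollowpine=44 → close Ashgrove (overflow 29)
  42÷1 = 42 each, +1 to first 0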